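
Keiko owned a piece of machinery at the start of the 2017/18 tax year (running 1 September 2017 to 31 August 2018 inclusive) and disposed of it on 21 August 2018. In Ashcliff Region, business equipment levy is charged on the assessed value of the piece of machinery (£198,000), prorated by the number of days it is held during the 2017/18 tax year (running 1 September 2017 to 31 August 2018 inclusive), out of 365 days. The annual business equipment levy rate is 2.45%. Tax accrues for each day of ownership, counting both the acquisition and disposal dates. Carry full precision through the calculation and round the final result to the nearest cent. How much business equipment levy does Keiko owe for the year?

£4,718.10

Days held (1 September 2017 – 21 August 2018): 355 out of 365
Tax = £198,000 × 2.45% × 355/365 = £4,718.0959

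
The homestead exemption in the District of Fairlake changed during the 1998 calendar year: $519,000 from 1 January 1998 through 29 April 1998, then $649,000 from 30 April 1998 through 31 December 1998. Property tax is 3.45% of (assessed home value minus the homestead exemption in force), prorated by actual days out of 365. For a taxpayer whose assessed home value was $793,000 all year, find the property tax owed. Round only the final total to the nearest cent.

1 January – 29 April 1998: 119 days, exemption $519,000 → ($793,000 − $519,000) × 3.45% × 119/365 = $3,081.9370
30 April – 31 December 1998: 246 days, exemption $649,000 → ($793,000 − $649,000) × 3.45% × 246/365 = $3,348.2959
Total = $6,430.2329

$6,430.23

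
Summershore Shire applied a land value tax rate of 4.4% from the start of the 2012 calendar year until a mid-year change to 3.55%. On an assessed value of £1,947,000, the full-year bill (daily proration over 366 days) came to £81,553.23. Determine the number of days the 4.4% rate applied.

275 days

Let d = days at the first rate; then 366 − d days at the second rate.
£1,947,000 × [4.4%·d + 3.55%·(366−d)] / 366 = £81,553.23
Solving gives d = 275, so the new rate took effect on October 2, 2012.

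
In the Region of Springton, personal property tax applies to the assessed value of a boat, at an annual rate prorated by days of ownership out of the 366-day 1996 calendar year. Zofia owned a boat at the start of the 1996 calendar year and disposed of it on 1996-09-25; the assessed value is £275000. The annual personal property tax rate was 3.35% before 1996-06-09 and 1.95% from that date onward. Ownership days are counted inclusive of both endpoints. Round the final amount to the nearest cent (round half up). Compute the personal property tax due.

£5624.35

1996-01-01 to 1996-06-08: 160 days at 3.35% → £275000 × 3.35% × 160/366 = £4027.3224
1996-06-09 to 1996-09-25: 109 days at 1.95% → £275000 × 1.95% × 109/366 = £1597.0287
Total = £5624.3511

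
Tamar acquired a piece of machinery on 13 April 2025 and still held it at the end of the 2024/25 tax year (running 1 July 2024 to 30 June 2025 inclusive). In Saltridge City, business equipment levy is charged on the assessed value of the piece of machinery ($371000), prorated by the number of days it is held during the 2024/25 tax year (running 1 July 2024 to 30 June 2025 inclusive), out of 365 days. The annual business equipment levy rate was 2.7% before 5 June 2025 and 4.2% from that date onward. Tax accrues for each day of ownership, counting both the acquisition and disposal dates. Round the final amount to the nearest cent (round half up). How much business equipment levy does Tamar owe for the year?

$2564.47

13 April – 4 June 2025: 53 days at 2.7% → $371000 × 2.7% × 53/365 = $1454.5233
5 June – 30 June 2025: 26 days at 4.2% → $371000 × 4.2% × 26/365 = $1109.9507
Total = $2564.4740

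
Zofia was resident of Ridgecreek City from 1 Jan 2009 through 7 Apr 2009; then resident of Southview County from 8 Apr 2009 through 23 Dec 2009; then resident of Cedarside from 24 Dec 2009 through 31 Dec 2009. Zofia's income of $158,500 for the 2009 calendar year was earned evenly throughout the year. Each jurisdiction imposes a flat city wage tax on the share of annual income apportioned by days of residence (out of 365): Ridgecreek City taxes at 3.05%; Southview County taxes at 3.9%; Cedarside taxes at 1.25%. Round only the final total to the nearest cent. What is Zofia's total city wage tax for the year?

Ridgecreek City, 1 Jan – 7 Apr 2009: 97 days → $158,500 × 3.05% × 97/365 = $1,284.7185
Southview County, 8 Apr – 23 Dec 2009: 260 days → $158,500 × 3.9% × 260/365 = $4,403.2603
Cedarside, 24 Dec – 31 Dec 2009: 8 days → $158,500 × 1.25% × 8/365 = $43.4247
Total = $5,731.4034

$5,731.40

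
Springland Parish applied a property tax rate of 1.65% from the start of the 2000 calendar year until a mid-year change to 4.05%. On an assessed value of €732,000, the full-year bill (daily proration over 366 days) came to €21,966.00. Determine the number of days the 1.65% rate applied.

160 days

Let d = days at the first rate; then 366 − d days at the second rate.
€732,000 × [1.65%·d + 4.05%·(366−d)] / 366 = €21,966.00
Solving gives d = 160, so the new rate took effect on 9 June 2000.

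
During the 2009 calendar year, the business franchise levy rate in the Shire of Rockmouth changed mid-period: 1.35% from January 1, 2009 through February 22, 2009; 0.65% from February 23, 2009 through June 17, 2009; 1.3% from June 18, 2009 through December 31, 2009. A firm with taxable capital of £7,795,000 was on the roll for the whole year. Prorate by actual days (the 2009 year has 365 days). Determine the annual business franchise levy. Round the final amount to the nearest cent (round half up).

January 1 – February 22, 2009: 53 days at 1.35% → £7,795,000 × 1.35% × 53/365 = £15,280.3356
February 23 – June 17, 2009: 115 days at 0.65% → £7,795,000 × 0.65% × 115/365 = £15,963.7329
June 18 – December 31, 2009: 197 days at 1.3% → £7,795,000 × 1.3% × 197/365 = £54,693.1370
Total = £85,937.2055

£85,937.21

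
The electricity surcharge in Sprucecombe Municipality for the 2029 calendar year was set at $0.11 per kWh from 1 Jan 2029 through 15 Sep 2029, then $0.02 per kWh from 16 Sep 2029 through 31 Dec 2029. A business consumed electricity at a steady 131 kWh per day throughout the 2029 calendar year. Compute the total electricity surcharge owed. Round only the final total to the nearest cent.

1 Jan – 15 Sep 2029: 258 days × 131 kWh/day = 33,798 kWh at $0.11/kWh → $3717.78
16 Sep – 31 Dec 2029: 107 days × 131 kWh/day = 14,017 kWh at $0.02/kWh → $280.34

$3998.12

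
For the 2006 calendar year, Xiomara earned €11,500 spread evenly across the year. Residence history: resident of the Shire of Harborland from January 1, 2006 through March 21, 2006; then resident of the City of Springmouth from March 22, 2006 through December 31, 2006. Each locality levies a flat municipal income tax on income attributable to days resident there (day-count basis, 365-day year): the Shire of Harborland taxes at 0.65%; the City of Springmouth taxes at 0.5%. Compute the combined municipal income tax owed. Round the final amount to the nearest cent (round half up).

The Shire of Harborland, January 1 – March 21, 2006: 80 days → €11,500 × 0.65% × 80/365 = €16.3836
The City of Springmouth, March 22 – December 31, 2006: 285 days → €11,500 × 0.5% × 285/365 = €44.8973
Total = €61.2808

€61.28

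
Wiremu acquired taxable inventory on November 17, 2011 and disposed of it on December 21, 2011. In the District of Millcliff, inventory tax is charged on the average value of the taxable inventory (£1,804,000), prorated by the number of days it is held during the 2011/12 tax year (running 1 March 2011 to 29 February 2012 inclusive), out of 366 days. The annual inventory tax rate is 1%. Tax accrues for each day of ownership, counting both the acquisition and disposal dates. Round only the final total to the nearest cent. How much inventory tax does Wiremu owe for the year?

Days held (November 17 – December 21, 2011): 35 out of 366
Tax = £1,804,000 × 1% × 35/366 = £1,725.1366

£1,725.14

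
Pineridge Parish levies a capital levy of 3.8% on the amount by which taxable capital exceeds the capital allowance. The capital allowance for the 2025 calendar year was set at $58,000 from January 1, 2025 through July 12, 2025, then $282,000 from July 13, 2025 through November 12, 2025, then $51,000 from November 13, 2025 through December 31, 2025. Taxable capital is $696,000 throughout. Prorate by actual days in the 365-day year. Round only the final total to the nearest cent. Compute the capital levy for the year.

January 1 – July 12, 2025: 193 days, exemption $58,000 → ($696,000 − $58,000) × 3.8% × 193/365 = $12,819.4301
July 13 – November 12, 2025: 123 days, exemption $282,000 → ($696,000 − $282,000) × 3.8% × 123/365 = $5,301.4685
November 13 – December 31, 2025: 49 days, exemption $51,000 → ($696,000 − $51,000) × 3.8% × 49/365 = $3,290.3836
Total = $21,411.2822

$21,411.28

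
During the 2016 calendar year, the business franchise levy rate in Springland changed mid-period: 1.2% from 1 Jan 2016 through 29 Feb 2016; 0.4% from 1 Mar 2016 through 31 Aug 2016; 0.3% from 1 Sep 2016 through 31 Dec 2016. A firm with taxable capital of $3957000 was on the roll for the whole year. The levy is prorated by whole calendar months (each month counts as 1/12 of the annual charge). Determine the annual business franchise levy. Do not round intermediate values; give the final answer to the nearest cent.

1 Jan – 29 Feb 2016: 2 months at 1.2% → $3957000 × 1.2% × 2/12 = $7914.0000
1 Mar – 31 Aug 2016: 6 months at 0.4% → $3957000 × 0.4% × 6/12 = $7914.0000
1 Sep – 31 Dec 2016: 4 months at 0.3% → $3957000 × 0.3% × 4/12 = $3957.0000
Total = $19785.0000

$19785.00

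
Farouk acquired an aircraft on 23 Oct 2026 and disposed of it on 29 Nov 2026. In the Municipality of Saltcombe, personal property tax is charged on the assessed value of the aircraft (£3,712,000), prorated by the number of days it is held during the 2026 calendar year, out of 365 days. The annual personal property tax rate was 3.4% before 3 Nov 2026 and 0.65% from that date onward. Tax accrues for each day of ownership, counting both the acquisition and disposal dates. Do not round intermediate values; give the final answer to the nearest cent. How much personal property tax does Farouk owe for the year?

23 Oct – 2 Nov 2026: 11 days at 3.4% → £3,712,000 × 3.4% × 11/365 = £3,803.5288
3 Nov – 29 Nov 2026: 27 days at 0.65% → £3,712,000 × 0.65% × 27/365 = £1,784.8110
Total = £5,588.3397

£5,588.34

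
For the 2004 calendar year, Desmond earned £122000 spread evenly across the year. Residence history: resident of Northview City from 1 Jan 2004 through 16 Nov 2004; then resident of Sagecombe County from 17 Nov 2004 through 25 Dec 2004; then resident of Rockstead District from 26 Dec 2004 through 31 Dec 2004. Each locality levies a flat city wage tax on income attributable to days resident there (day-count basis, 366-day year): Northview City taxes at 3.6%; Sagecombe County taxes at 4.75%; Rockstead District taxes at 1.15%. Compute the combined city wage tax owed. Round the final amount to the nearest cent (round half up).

Northview City, 1 Jan – 16 Nov 2004: 321 days → £122000 × 3.6% × 321/366 = £3852.0000
Sagecombe County, 17 Nov – 25 Dec 2004: 39 days → £122000 × 4.75% × 39/366 = £617.5000
Rockstead District, 26 Dec – 31 Dec 2004: 6 days → £122000 × 1.15% × 6/366 = £23.0000
Total = £4492.5000

£4492.50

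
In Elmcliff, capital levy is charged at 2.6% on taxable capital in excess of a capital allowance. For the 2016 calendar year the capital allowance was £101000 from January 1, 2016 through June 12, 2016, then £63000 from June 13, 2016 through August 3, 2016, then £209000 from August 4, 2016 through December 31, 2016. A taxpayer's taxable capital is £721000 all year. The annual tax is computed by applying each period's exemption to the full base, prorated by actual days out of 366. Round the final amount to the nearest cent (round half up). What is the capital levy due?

£15109.55

January 1 – June 12, 2016: 164 days, exemption £101000 → (£721000 − £101000) × 2.6% × 164/366 = £7223.1694
June 13 – August 3, 2016: 52 days, exemption £63000 → (£721000 − £63000) × 2.6% × 52/366 = £2430.6448
August 4 – December 31, 2016: 150 days, exemption £209000 → (£721000 − £209000) × 2.6% × 150/366 = £5455.7377
Total = £15109.5519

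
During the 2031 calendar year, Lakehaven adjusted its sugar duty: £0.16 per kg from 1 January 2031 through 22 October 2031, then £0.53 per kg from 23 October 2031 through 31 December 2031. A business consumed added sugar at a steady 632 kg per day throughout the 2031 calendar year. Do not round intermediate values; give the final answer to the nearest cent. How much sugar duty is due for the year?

£53,277.60

1 January – 22 October 2031: 295 days × 632 kg/day = 186,440 kg at £0.16/kg → £29,830.40
23 October – 31 December 2031: 70 days × 632 kg/day = 44,240 kg at £0.53/kg → £23,447.20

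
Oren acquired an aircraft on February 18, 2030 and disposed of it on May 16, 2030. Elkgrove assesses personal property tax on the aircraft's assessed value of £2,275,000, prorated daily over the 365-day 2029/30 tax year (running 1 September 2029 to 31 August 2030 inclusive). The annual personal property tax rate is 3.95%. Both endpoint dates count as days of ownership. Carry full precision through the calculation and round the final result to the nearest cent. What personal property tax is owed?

£21,665.48

Days held (February 18 – May 16, 2030): 88 out of 365
Tax = £2,275,000 × 3.95% × 88/365 = £21,665.4795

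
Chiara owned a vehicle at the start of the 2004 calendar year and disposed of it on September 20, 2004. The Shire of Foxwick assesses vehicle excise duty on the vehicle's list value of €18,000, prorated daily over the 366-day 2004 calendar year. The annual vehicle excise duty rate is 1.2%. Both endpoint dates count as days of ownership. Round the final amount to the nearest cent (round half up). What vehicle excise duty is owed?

Days held (January 1 – September 20, 2004): 264 out of 366
Tax = €18,000 × 1.2% × 264/366 = €155.8033

€155.80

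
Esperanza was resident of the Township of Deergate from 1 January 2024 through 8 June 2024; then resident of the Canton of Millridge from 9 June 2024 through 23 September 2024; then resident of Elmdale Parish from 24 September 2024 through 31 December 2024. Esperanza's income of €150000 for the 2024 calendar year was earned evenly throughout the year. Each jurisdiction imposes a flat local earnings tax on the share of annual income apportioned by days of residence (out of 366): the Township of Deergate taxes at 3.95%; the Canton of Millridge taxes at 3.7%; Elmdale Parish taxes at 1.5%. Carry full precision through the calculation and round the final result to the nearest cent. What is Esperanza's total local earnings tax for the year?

The Township of Deergate, 1 January – 8 June 2024: 160 days → €150000 × 3.95% × 160/366 = €2590.1639
The Canton of Millridge, 9 June – 23 September 2024: 107 days → €150000 × 3.7% × 107/366 = €1622.5410
Elmdale Parish, 24 September – 31 December 2024: 99 days → €150000 × 1.5% × 99/366 = €608.6066
Total = €4821.3115

€4821.31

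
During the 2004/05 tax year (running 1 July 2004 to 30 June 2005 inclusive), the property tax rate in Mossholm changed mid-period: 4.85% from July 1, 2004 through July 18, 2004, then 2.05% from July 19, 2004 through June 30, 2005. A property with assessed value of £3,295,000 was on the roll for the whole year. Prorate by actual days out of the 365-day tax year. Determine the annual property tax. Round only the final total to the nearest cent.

£72,097.31

July 1 – July 18, 2004: 18 days at 4.85% → £3,295,000 × 4.85% × 18/365 = £7,880.9178
July 19, 2004 – June 30, 2005: 347 days at 2.05% → £3,295,000 × 2.05% × 347/365 = £64,216.3904
Total = £72,097.3082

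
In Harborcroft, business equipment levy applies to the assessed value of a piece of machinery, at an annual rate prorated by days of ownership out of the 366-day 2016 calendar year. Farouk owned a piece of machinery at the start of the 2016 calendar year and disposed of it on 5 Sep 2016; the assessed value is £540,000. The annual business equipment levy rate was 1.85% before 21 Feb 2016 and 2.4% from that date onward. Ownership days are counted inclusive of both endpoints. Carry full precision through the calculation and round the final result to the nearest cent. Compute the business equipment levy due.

£8,403.20

1 Jan – 20 Feb 2016: 51 days at 1.85% → £540,000 × 1.85% × 51/366 = £1,392.0492
21 Feb – 5 Sep 2016: 198 days at 2.4% → £540,000 × 2.4% × 198/366 = £7,011.1475
Total = £8,403.1967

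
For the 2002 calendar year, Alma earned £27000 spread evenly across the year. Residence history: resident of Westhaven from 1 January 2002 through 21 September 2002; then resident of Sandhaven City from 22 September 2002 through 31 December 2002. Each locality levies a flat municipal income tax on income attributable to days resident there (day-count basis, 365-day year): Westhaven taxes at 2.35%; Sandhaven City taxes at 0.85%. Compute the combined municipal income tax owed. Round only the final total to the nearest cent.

£522.43

Westhaven, 1 January – 21 September 2002: 264 days → £27000 × 2.35% × 264/365 = £458.9260
Sandhaven City, 22 September – 31 December 2002: 101 days → £27000 × 0.85% × 101/365 = £63.5055
Total = £522.4315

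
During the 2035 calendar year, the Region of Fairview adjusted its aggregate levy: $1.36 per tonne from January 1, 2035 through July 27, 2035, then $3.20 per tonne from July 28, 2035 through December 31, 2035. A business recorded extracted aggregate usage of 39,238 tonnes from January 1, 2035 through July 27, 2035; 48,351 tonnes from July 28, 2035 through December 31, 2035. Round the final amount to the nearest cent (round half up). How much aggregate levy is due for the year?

January 1 – July 27, 2035: 39,238 tonnes at $1.36/tonne → $53,363.68
July 28 – December 31, 2035: 48,351 tonnes at $3.20/tonne → $154,723.20

$208,086.88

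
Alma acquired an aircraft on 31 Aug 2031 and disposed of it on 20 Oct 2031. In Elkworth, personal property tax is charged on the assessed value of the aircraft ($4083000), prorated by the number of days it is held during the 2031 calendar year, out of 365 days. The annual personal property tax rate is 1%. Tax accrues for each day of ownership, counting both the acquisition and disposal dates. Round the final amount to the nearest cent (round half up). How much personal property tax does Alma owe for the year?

Days held (31 Aug – 20 Oct 2031): 51 out of 365
Tax = $4083000 × 1% × 51/365 = $5705.0137

$5705.01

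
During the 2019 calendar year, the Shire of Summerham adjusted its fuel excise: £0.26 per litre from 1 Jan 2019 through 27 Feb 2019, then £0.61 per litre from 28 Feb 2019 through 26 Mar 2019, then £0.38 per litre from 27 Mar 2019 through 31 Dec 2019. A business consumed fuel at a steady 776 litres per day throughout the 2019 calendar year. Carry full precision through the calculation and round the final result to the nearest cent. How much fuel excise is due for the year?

£107,049.20

1 Jan – 27 Feb 2019: 58 days × 776 litres/day = 45,008 litres at £0.26/litre → £11,702.08
28 Feb – 26 Mar 2019: 27 days × 776 litres/day = 20,952 litres at £0.61/litre → £12,780.72
27 Mar – 31 Dec 2019: 280 days × 776 litres/day = 217,280 litres at £0.38/litre → £82,566.40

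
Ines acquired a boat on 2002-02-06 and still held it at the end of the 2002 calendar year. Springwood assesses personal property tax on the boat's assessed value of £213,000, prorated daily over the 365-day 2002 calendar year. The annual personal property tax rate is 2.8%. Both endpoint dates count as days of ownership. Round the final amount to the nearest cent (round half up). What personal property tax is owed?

£5,375.77

Days held (2002-02-06 to 2002-12-31): 329 out of 365
Tax = £213,000 × 2.8% × 329/365 = £5,375.7699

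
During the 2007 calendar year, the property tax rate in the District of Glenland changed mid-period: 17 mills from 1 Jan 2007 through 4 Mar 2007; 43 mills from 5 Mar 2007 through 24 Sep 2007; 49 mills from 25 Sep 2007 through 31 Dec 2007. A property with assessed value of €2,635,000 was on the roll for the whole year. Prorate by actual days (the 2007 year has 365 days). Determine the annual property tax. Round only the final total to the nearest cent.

1 Jan – 4 Mar 2007: 63 days at 17 mills → €2,635,000 × 1.7% × 63/365 = €7,731.7397
5 Mar – 24 Sep 2007: 204 days at 43 mills → €2,635,000 × 4.3% × 204/365 = €63,326.6301
25 Sep – 31 Dec 2007: 98 days at 49 mills → €2,635,000 × 4.9% × 98/365 = €34,666.4932
Total = €105,724.8630

€105,724.86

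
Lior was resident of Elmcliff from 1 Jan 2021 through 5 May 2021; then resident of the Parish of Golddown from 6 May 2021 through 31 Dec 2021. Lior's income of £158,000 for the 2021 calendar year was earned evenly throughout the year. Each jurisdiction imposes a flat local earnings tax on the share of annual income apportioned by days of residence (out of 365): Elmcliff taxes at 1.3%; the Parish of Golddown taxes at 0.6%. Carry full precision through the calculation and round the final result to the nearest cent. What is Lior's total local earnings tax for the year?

£1,326.77

Elmcliff, 1 Jan – 5 May 2021: 125 days → £158,000 × 1.3% × 125/365 = £703.4247
The Parish of Golddown, 6 May – 31 Dec 2021: 240 days → £158,000 × 0.6% × 240/365 = £623.3425
Total = £1,326.7671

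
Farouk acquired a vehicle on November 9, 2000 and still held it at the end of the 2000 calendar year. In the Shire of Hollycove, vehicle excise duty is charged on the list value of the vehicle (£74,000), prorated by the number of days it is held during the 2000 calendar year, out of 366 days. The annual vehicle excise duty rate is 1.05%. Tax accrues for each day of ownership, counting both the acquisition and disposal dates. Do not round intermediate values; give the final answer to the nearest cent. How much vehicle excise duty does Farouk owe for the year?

Days held (November 9 – December 31, 2000): 53 out of 366
Tax = £74,000 × 1.05% × 53/366 = £112.5164

£112.52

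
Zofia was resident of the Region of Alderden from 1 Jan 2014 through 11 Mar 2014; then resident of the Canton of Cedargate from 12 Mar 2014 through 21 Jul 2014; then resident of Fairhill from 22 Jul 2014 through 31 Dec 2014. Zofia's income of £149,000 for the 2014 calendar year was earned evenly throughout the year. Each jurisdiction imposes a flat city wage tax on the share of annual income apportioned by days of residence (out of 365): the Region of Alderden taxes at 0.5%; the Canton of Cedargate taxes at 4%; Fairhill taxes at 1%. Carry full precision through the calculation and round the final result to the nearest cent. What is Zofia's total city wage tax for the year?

The Region of Alderden, 1 Jan – 11 Mar 2014: 70 days → £149,000 × 0.5% × 70/365 = £142.8767
The Canton of Cedargate, 12 Mar – 21 Jul 2014: 132 days → £149,000 × 4% × 132/365 = £2,155.3973
Fairhill, 22 Jul – 31 Dec 2014: 163 days → £149,000 × 1% × 163/365 = £665.3973
Total = £2,963.6712

£2,963.67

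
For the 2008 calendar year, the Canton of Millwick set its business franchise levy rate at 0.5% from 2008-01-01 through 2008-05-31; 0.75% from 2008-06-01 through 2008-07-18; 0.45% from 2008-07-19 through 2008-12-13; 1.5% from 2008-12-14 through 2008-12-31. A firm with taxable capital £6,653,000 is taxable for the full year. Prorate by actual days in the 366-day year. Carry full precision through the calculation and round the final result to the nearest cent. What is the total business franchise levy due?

2008-01-01 to 2008-05-31: 152 days at 0.5% → £6,653,000 × 0.5% × 152/366 = £13,814.9727
2008-06-01 to 2008-07-18: 48 days at 0.75% → £6,653,000 × 0.75% × 48/366 = £6,543.9344
2008-07-19 to 2008-12-13: 148 days at 0.45% → £6,653,000 × 0.45% × 148/366 = £12,106.2787
2008-12-14 to 2008-12-31: 18 days at 1.5% → £6,653,000 × 1.5% × 18/366 = £4,907.9508
Total = £37,373.1366

£37,373.14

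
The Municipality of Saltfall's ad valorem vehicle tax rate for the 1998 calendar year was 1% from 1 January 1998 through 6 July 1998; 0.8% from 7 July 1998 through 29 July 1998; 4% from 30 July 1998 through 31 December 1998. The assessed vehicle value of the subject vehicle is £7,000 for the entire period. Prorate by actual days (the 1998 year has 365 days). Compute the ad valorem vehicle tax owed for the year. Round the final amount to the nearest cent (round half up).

1 January – 6 July 1998: 187 days at 1% → £7,000 × 1% × 187/365 = £35.8630
7 July – 29 July 1998: 23 days at 0.8% → £7,000 × 0.8% × 23/365 = £3.5288
30 July – 31 December 1998: 155 days at 4% → £7,000 × 4% × 155/365 = £118.9041
Total = £158.2959

£158.30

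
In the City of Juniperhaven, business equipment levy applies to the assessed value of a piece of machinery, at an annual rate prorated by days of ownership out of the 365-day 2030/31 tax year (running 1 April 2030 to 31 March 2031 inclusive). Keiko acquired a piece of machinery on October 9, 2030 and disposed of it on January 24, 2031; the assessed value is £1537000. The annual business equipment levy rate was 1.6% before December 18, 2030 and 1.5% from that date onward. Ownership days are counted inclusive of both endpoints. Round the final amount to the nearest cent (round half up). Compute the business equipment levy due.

£7116.52

October 9 – December 17, 2030: 70 days at 1.6% → £1537000 × 1.6% × 70/365 = £4716.2740
December 18, 2030 – January 24, 2031: 38 days at 1.5% → £1537000 × 1.5% × 38/365 = £2400.2466
Total = £7116.5205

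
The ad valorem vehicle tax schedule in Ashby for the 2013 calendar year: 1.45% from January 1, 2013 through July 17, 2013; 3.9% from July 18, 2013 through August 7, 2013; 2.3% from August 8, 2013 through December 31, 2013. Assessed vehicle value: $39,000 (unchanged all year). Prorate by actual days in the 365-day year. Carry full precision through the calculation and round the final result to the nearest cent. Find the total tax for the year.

$753.07

January 1 – July 17, 2013: 198 days at 1.45% → $39,000 × 1.45% × 198/365 = $306.7644
July 18 – August 7, 2013: 21 days at 3.9% → $39,000 × 3.9% × 21/365 = $87.5096
August 8 – December 31, 2013: 146 days at 2.3% → $39,000 × 2.3% × 146/365 = $358.8000
Total = $753.0740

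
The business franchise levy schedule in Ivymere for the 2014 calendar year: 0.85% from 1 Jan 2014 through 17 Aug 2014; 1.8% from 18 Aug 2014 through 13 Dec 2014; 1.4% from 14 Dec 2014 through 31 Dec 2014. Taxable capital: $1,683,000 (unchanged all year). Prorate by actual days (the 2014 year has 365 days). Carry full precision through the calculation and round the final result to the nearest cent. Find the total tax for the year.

1 Jan – 17 Aug 2014: 229 days at 0.85% → $1,683,000 × 0.85% × 229/365 = $8,975.2315
18 Aug – 13 Dec 2014: 118 days at 1.8% → $1,683,000 × 1.8% × 118/365 = $9,793.6767
14 Dec – 31 Dec 2014: 18 days at 1.4% → $1,683,000 × 1.4% × 18/365 = $1,161.9616
Total = $19,930.8699

$19,930.87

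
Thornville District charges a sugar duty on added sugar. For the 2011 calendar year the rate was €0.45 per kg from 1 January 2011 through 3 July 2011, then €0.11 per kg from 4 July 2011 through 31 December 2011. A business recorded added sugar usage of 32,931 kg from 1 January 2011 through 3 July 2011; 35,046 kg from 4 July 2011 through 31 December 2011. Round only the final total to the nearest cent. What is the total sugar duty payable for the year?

€18,674.01

1 January – 3 July 2011: 32,931 kg at €0.45/kg → €14,818.95
4 July – 31 December 2011: 35,046 kg at €0.11/kg → €3,855.06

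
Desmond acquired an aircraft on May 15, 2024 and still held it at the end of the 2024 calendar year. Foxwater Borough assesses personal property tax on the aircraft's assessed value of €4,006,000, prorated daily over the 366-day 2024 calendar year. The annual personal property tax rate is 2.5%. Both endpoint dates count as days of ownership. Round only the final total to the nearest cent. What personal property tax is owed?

€63,209.43

Days held (May 15 – December 31, 2024): 231 out of 366
Tax = €4,006,000 × 2.5% × 231/366 = €63,209.4262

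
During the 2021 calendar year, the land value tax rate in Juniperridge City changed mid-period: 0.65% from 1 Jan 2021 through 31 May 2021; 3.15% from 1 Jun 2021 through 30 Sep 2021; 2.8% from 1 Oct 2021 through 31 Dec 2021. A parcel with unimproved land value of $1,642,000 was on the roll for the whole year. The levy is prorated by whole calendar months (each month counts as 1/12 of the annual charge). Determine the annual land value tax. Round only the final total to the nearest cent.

1 Jan – 31 May 2021: 5 months at 0.65% → $1,642,000 × 0.65% × 5/12 = $4,447.0833
1 Jun – 30 Sep 2021: 4 months at 3.15% → $1,642,000 × 3.15% × 4/12 = $17,241.0000
1 Oct – 31 Dec 2021: 3 months at 2.8% → $1,642,000 × 2.8% × 3/12 = $11,494.0000
Total = $33,182.0833

$33,182.08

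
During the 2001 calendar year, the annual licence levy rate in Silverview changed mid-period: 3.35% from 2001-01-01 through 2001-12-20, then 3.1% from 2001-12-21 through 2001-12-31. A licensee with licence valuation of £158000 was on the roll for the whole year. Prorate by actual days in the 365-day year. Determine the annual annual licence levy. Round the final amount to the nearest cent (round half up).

£5281.10

2001-01-01 to 2001-12-20: 354 days at 3.35% → £158000 × 3.35% × 354/365 = £5133.4849
2001-12-21 to 2001-12-31: 11 days at 3.1% → £158000 × 3.1% × 11/365 = £147.6110
Total = £5281.0959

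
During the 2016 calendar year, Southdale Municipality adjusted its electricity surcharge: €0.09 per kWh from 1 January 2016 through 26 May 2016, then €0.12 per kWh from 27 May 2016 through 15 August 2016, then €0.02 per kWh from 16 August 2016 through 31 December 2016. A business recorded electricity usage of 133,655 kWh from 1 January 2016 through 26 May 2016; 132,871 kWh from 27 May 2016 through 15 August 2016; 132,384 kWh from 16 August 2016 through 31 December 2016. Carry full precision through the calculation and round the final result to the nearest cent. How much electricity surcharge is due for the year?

€30,621.15

1 January – 26 May 2016: 133,655 kWh at €0.09/kWh → €12,028.95
27 May – 15 August 2016: 132,871 kWh at €0.12/kWh → €15,944.52
16 August – 31 December 2016: 132,384 kWh at €0.02/kWh → €2,647.68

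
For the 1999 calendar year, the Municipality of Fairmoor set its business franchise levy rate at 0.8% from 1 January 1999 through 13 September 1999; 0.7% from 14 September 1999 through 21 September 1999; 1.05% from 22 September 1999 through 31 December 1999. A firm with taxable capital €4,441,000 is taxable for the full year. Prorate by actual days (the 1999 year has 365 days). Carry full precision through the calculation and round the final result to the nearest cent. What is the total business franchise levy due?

1 January – 13 September 1999: 256 days at 0.8% → €4,441,000 × 0.8% × 256/365 = €24,918.2685
14 September – 21 September 1999: 8 days at 0.7% → €4,441,000 × 0.7% × 8/365 = €681.3589
22 September – 31 December 1999: 101 days at 1.05% → €4,441,000 × 1.05% × 101/365 = €12,903.2342
Total = €38,502.8616

€38,502.86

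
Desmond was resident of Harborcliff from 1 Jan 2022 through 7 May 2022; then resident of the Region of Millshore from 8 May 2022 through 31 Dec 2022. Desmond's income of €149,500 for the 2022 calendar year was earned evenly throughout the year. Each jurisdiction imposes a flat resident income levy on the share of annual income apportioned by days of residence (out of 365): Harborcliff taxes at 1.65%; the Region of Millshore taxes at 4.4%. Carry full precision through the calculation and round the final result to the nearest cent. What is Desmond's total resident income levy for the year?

Harborcliff, 1 Jan – 7 May 2022: 127 days → €149,500 × 1.65% × 127/365 = €858.2938
The Region of Millshore, 8 May – 31 Dec 2022: 238 days → €149,500 × 4.4% × 238/365 = €4,289.2164
Total = €5,147.5103

€5,147.51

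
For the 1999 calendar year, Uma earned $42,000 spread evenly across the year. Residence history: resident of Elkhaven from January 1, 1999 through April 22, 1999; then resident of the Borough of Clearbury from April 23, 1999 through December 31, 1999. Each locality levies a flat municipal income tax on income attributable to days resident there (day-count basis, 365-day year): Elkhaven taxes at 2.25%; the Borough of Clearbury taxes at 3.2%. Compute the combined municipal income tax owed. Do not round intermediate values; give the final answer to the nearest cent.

$1,221.57

Elkhaven, January 1 – April 22, 1999: 112 days → $42,000 × 2.25% × 112/365 = $289.9726
The Borough of Clearbury, April 23 – December 31, 1999: 253 days → $42,000 × 3.2% × 253/365 = $931.5945
Total = $1,221.5671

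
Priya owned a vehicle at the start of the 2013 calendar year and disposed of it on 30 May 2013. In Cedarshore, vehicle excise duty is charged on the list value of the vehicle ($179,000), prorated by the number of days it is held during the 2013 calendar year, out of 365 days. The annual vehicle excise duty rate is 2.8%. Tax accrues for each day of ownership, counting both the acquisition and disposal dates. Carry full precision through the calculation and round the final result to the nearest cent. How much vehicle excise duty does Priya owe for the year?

Days held (1 Jan – 30 May 2013): 150 out of 365
Tax = $179,000 × 2.8% × 150/365 = $2,059.7260

$2,059.73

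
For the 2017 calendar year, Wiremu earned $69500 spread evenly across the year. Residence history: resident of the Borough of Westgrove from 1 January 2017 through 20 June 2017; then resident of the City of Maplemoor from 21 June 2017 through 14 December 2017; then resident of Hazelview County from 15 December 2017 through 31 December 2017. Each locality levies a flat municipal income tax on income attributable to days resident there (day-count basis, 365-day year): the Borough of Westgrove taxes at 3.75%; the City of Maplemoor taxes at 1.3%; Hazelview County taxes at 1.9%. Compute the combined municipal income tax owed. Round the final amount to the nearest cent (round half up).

$1720.65

The Borough of Westgrove, 1 January – 20 June 2017: 171 days → $69500 × 3.75% × 171/365 = $1221.0103
The City of Maplemoor, 21 June – 14 December 2017: 177 days → $69500 × 1.3% × 177/365 = $438.1356
Hazelview County, 15 December – 31 December 2017: 17 days → $69500 × 1.9% × 17/365 = $61.5027
Total = $1720.6486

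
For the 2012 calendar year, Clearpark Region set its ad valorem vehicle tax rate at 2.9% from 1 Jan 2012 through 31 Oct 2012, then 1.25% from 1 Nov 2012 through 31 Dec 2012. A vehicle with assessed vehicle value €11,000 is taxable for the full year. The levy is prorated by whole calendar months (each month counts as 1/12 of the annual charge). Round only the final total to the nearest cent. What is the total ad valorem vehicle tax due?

€288.75

1 Jan – 31 Oct 2012: 10 months at 2.9% → €11,000 × 2.9% × 10/12 = €265.8333
1 Nov – 31 Dec 2012: 2 months at 1.25% → €11,000 × 1.25% × 2/12 = €22.9167
Total = €288.7500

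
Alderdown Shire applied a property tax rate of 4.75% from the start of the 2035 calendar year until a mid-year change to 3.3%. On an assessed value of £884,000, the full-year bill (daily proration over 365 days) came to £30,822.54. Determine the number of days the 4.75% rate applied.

47 days

Let d = days at the first rate; then 365 − d days at the second rate.
£884,000 × [4.75%·d + 3.3%·(365−d)] / 365 = £30,822.54
Solving gives d = 47, so the new rate took effect on February 17, 2035.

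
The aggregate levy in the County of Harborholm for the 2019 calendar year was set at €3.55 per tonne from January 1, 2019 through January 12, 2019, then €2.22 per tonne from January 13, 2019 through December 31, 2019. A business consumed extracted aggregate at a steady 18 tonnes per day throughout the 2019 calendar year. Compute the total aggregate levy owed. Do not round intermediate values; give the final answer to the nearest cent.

January 1 – January 12, 2019: 12 days × 18 tonnes/day = 216 tonnes at €3.55/tonne → €766.80
January 13 – December 31, 2019: 353 days × 18 tonnes/day = 6,354 tonnes at €2.22/tonne → €14,105.88

€14,872.68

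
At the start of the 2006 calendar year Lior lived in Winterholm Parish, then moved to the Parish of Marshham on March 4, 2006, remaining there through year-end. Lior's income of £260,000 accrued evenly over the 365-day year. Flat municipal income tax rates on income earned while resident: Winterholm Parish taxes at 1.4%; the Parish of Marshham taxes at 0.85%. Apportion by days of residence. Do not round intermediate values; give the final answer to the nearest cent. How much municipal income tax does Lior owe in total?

£2,452.90

Winterholm Parish, January 1 – March 3, 2006: 62 days → £260,000 × 1.4% × 62/365 = £618.3014
The Parish of Marshham, March 4 – December 31, 2006: 303 days → £260,000 × 0.85% × 303/365 = £1,834.6027
Total = £2,452.9041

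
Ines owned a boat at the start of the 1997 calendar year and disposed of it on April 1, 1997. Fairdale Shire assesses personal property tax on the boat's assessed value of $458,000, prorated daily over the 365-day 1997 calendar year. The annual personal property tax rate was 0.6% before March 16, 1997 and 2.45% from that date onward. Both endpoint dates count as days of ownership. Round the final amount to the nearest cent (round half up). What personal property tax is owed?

$1,079.75

January 1 – March 15, 1997: 74 days at 0.6% → $458,000 × 0.6% × 74/365 = $557.1288
March 16 – April 1, 1997: 17 days at 2.45% → $458,000 × 2.45% × 17/365 = $522.6219
Total = $1,079.7507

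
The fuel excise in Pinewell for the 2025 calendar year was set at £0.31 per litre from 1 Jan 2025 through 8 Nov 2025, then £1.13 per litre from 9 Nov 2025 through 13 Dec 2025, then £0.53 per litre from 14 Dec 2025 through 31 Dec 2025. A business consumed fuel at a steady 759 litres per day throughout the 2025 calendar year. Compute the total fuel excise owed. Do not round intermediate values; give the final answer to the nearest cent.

1 Jan – 8 Nov 2025: 312 days × 759 litres/day = 236,808 litres at £0.31/litre → £73410.48
9 Nov – 13 Dec 2025: 35 days × 759 litres/day = 26,565 litres at £1.13/litre → £30018.45
14 Dec – 31 Dec 2025: 18 days × 759 litres/day = 13,662 litres at £0.53/litre → £7240.86

£110669.79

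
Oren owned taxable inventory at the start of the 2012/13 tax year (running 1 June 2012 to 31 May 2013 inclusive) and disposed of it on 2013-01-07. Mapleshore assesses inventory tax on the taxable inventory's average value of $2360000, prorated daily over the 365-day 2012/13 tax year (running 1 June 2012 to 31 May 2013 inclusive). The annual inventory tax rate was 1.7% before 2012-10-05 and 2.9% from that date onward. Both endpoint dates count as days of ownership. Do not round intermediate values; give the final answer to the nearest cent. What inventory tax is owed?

$31662.79

2012-06-01 to 2012-10-04: 126 days at 1.7% → $2360000 × 1.7% × 126/365 = $13849.6438
2012-10-05 to 2013-01-07: 95 days at 2.9% → $2360000 × 2.9% × 95/365 = $17813.1507
Total = $31662.7945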